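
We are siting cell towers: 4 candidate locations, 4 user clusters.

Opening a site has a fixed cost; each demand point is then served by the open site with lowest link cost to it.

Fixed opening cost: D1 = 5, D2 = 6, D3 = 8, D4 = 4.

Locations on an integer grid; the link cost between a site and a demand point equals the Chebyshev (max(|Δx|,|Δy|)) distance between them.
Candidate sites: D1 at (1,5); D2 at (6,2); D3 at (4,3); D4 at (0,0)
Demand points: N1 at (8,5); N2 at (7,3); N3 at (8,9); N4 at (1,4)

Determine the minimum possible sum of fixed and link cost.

22

Open {D2}: assign each demand point to its cheapest open site.
  N1→D2 3, N2→D2 1, N3→D2 7, N4→D2 5
  link cost 16, fixed 6 → total 22.
Compare {D1, D2}: link cost 12 + fixed 11 = 23.
Compare {D3}: link cost 16 + fixed 8 = 24.
Compare {D2, D4}: link cost 15 + fixed 10 = 25.
All other subsets cost ≥ 23. Minimum total cost: 22.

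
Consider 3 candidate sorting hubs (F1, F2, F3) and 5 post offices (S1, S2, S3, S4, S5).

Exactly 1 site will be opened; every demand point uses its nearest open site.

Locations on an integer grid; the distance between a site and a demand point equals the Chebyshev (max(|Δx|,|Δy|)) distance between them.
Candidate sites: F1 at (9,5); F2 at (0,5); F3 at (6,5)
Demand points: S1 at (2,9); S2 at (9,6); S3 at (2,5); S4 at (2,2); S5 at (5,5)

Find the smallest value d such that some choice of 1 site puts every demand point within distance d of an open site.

Open {F3}.
  Farthest demand point is S1 at distance 4 (to F3); all others are ≤ 4.
With {F1} the worst case is 7.
With {F2} the worst case is 9.
No size-1 selection achieves below 4.

4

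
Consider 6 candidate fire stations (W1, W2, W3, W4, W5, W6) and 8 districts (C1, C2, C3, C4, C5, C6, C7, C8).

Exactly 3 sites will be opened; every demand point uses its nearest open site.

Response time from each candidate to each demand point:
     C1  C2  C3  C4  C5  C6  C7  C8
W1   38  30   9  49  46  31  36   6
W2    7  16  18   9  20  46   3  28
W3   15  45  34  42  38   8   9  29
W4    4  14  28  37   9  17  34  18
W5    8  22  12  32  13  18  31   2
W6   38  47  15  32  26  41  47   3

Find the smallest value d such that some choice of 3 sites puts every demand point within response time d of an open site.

Open {W2, W3, W5}.
  Farthest demand point is C2 at response time 16 (to W2); all others are ≤ 16.
With {W1, W2, W4} the worst case is 17.
With {W2, W4, W5} the worst case is 17.
No size-3 selection achieves below 16.

16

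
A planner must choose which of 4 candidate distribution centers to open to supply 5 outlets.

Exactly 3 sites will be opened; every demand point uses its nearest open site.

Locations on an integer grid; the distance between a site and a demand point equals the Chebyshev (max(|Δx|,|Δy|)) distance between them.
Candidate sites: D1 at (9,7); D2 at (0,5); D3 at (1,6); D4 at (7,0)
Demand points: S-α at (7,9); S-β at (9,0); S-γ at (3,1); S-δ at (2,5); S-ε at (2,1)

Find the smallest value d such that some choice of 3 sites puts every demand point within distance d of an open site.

4

Open {D1, D2, D4}.
  Farthest demand point is S-γ at distance 4 (to D2); all others are ≤ 4.
With {D1, D3, D4} the worst case is 5.
With {D2, D3, D4} the worst case is 6.
No size-3 selection achieves below 4.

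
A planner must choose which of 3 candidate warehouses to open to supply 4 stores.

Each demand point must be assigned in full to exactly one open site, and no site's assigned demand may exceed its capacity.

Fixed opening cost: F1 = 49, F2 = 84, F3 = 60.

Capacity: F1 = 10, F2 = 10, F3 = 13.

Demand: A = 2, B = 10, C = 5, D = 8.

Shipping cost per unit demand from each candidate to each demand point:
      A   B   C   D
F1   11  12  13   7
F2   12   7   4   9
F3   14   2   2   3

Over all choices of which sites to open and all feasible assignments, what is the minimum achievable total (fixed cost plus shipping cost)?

Open {F1, F2, F3}; cheapest assignment that respects the capacities:
  F1 (cap 10, load 10): A, D — cost 2×11 + 8×7 = 78
  F2 (cap 10, load 5): C — cost 5×4 = 20
  F3 (cap 13, load 10): B — cost 10×2 = 20
  Shipping 118, fixed 193 → total 311.
  Any other capacity-feasible assignment to {F1, F2, F3} ships for at least 118.
Total demand is 25 and no other set of sites has combined capacity ≥ 25, so {F1, F2, F3} is the only feasible choice of open sites. Minimum: 311.

311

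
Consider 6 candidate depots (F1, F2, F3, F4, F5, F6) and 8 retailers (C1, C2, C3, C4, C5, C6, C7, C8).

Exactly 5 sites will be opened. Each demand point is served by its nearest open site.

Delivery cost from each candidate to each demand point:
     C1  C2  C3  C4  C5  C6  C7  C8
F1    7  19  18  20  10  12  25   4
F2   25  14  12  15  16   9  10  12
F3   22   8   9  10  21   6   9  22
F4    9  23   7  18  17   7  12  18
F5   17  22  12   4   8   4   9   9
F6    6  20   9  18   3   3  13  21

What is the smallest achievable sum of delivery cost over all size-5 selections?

44

Open {F1, F3, F4, F5, F6}.
  C1→F6 6, C2→F3 8, C3→F4 7, C4→F5 4, C5→F6 3, C6→F6 3, C7→F3 9, C8→F1 4  ⇒ total 44.
Compare {F1, F2, F3, F5, F6}: total 46.
Compare {F2, F3, F4, F5, F6}: total 49.
No size-5 selection does better; minimum is 44.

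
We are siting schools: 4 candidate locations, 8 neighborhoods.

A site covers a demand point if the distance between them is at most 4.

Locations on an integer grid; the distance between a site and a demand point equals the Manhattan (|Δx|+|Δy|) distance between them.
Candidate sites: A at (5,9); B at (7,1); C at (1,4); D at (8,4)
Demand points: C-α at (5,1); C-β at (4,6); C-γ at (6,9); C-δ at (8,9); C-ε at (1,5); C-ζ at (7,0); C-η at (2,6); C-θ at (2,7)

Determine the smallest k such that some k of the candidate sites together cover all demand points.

3

Coverage sets (demand points within 4 of each site):
  A: {C-β, C-γ, C-δ}
  B: {C-α, C-ζ}
  C: {C-ε, C-η, C-θ}
  D: {}
No 2 sites suffice: every size-2 union leaves at least one demand point uncovered.
But {A, B, C} covers everything, so the minimum is 3.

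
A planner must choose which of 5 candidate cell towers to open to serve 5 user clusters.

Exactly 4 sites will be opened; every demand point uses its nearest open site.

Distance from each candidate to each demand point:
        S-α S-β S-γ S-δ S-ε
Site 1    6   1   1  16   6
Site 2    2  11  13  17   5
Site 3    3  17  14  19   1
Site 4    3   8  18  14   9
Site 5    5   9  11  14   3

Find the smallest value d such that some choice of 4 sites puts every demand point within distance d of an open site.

Open {Site 1, Site 2, Site 3, Site 4}.
  Farthest demand point is S-δ at distance 14 (to Site 4); all others are ≤ 14.
With {Site 1, Site 2, Site 3, Site 5} the worst case is 14.
With {Site 1, Site 2, Site 4, Site 5} the worst case is 14.
No size-4 selection achieves below 14.

14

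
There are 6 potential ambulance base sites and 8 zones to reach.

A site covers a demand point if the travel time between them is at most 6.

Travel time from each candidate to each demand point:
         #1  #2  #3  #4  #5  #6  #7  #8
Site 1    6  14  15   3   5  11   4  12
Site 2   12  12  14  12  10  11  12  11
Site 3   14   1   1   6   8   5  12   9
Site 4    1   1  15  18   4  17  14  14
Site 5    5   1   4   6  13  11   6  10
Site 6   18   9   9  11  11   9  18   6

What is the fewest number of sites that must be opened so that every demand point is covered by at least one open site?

Coverage sets (demand points within 6 of each site):
  Site 1: {#1, #4, #5, #7}
  Site 2: {}
  Site 3: {#2, #3, #4, #6}
  Site 4: {#1, #2, #5}
  Site 5: {#1, #2, #3, #4, #7}
  Site 6: {#8}
No 2 sites suffice: every size-2 union leaves at least one demand point uncovered.
But {Site 1, Site 3, Site 6} covers everything, so the minimum is 3.

3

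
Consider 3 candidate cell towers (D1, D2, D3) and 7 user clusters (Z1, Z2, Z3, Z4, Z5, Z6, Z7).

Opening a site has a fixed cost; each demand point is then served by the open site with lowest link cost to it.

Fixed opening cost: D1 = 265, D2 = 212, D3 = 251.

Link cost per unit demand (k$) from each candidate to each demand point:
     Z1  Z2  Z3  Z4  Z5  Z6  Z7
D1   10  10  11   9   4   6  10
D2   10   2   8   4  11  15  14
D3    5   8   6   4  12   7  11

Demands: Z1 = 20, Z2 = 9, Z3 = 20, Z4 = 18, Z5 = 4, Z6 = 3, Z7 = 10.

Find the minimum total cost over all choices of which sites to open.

Open {D3}: assign each demand point to its cheapest open site.
  Z1→D3 20×5=100, Z2→D3 9×8=72, Z3→D3 20×6=120, Z4→D3 18×4=72, Z5→D3 4×12=48, Z6→D3 3×7=21, Z7→D3 10×11=110
  link cost 543, fixed 251 → total 794.
Compare {D2}: link cost 679 + fixed 212 = 891.
Compare {D2, D3}: link cost 485 + fixed 463 = 948.
Compare {D1, D3}: link cost 498 + fixed 516 = 1014.
All other subsets cost ≥ 891. Minimum total cost: 794.

794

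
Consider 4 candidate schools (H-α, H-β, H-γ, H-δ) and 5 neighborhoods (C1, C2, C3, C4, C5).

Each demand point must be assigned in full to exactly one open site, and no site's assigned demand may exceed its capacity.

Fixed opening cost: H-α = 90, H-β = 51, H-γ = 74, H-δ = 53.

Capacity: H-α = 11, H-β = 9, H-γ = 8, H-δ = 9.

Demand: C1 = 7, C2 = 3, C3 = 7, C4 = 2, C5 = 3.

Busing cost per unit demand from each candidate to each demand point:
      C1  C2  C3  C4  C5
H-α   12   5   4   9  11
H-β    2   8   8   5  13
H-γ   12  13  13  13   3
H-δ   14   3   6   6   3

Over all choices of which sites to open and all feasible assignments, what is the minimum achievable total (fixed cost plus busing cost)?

Open {H-α, H-β, H-δ}; cheapest assignment that respects the capacities:
  H-α (cap 11, load 7): C3 — cost 7×4 = 28
  H-β (cap 9, load 9): C1, C4 — cost 7×2 + 2×5 = 24
  H-δ (cap 9, load 6): C2, C5 — cost 3×3 + 3×3 = 18
  Shipping 70, fixed 194 → total 264.
  Any other capacity-feasible assignment to {H-α, H-β, H-δ} ships for at least 70.
Compare {H-α, H-β, H-γ}: its best feasible assignment gives total 291.
Compare {H-β, H-γ, H-δ}: its best feasible assignment gives total 292.
Every other set of open sites that can feasibly serve all demand totals ≥ 291 even under its best assignment. Minimum: 264.

264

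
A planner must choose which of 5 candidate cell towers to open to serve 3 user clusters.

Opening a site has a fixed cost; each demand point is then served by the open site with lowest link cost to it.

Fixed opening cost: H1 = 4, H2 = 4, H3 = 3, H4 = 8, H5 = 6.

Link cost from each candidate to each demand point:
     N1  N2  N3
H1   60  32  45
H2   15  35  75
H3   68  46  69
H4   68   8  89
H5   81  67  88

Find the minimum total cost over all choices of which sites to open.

Open {H1, H2, H4}: assign each demand point to its cheapest open site.
  N1→H2 15, N2→H4 8, N3→H1 45
  link cost 68, fixed 16 → total 84.
Compare {H1, H2, H3, H4}: link cost 68 + fixed 19 = 87.
Compare {H1, H2, H4, H5}: link cost 68 + fixed 22 = 90.
Compare {H1, H2, H3, H4, H5}: link cost 68 + fixed 25 = 93.
All other subsets cost ≥ 87. Minimum total cost: 84.

84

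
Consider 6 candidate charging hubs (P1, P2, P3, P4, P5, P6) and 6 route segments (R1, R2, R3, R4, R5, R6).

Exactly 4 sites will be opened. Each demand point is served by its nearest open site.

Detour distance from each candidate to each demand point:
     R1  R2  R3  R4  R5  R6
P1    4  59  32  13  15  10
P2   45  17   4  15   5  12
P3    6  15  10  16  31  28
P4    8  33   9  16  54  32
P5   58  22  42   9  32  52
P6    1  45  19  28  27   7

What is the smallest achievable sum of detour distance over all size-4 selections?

Open {P2, P3, P5, P6}.
  R1→P6 1, R2→P3 15, R3→P2 4, R4→P5 9, R5→P2 5, R6→P6 7  ⇒ total 41.
Compare {P1, P2, P5, P6}: total 43.
Compare {P2, P4, P5, P6}: total 43.
No size-4 selection does better; minimum is 41.

41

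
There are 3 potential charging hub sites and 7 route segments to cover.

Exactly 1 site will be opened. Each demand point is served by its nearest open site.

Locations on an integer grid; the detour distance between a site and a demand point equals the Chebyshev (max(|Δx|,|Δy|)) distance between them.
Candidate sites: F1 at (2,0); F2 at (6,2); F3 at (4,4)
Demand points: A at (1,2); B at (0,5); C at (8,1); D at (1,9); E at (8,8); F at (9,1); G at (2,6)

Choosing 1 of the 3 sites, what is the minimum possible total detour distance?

Open {F3}.
  A→F3 3, B→F3 4, C→F3 4, D→F3 5, E→F3 4, F→F3 5, G→F3 2  ⇒ total 27.
Compare {F2}: total 33.
Compare {F1}: total 43.

27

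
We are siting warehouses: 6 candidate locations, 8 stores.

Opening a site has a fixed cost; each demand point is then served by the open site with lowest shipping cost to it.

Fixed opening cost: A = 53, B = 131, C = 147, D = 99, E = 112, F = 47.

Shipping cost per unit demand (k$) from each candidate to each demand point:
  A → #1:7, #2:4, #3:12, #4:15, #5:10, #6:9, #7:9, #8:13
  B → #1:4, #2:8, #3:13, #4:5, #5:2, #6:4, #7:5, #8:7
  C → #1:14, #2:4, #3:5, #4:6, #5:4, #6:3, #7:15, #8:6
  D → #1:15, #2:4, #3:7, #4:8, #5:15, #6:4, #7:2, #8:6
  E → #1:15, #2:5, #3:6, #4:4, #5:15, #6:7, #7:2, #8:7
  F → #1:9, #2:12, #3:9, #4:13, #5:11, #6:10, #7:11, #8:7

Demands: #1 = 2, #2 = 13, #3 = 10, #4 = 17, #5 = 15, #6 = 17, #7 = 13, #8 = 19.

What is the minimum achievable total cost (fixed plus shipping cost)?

683

Open {B, D}: assign each demand point to its cheapest open site.
  #1→B 2×4=8, #2→D 13×4=52, #3→D 10×7=70, #4→B 17×5=85, #5→B 15×2=30, #6→B 17×4=68, #7→D 13×2=26, #8→D 19×6=114
  shipping cost 453, fixed 230 → total 683.
Compare {B, E}: shipping cost 458 + fixed 243 = 701.
Compare {C, E}: shipping cost 449 + fixed 259 = 708.
Compare {C, D}: shipping cost 483 + fixed 246 = 729.
All other subsets cost ≥ 701. Minimum total cost: 683.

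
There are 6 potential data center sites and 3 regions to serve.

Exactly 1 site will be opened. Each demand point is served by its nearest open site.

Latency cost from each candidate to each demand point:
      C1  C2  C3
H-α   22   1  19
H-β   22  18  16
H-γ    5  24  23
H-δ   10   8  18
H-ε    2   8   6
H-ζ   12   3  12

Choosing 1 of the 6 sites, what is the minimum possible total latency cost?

16

Open {H-ε}.
  C1→H-ε 2, C2→H-ε 8, C3→H-ε 6  ⇒ total 16.
Compare {H-ζ}: total 27.
Compare {H-δ}: total 36.
No size-1 selection does better; minimum is 16.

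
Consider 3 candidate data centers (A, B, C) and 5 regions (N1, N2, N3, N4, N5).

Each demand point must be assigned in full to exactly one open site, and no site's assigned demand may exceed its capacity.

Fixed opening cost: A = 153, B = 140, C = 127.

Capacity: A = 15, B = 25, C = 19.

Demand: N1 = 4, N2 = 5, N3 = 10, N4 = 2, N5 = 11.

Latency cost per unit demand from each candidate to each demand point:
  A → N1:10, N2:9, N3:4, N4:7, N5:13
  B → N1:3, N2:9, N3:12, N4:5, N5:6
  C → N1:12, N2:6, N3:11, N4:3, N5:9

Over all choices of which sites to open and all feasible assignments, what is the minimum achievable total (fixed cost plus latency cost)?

Open {A, B}; cheapest assignment that respects the capacities:
  A (cap 15, load 15): N2, N3 — cost 5×9 + 10×4 = 85
  B (cap 25, load 17): N1, N4, N5 — cost 4×3 + 2×5 + 11×6 = 88
  Shipping 173, fixed 293 → total 466.
  Any other capacity-feasible assignment to {A, B} ships for at least 173.
Compare {B, C}: its best feasible assignment gives total 491.
Compare {A, C}: its best feasible assignment gives total 495.
Every other set of open sites that can feasibly serve all demand totals ≥ 491 even under its best assignment. Minimum: 466.

466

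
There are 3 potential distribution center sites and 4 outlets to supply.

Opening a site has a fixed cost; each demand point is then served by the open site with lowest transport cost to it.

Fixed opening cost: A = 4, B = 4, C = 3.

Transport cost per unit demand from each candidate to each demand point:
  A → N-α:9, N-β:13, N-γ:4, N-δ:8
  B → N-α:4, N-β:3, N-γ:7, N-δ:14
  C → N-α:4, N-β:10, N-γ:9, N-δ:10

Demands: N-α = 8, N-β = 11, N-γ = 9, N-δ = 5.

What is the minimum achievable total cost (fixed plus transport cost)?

149

Open {A, B}: assign each demand point to its cheapest open site.
  N-α→B 8×4=32, N-β→B 11×3=33, N-γ→A 9×4=36, N-δ→A 5×8=40
  transport cost 141, fixed 8 → total 149.
Compare {A, B, C}: transport cost 141 + fixed 11 = 152.
Compare {B, C}: transport cost 178 + fixed 7 = 185.
Compare {B}: transport cost 198 + fixed 4 = 202.
All other subsets cost ≥ 152. Minimum total cost: 149.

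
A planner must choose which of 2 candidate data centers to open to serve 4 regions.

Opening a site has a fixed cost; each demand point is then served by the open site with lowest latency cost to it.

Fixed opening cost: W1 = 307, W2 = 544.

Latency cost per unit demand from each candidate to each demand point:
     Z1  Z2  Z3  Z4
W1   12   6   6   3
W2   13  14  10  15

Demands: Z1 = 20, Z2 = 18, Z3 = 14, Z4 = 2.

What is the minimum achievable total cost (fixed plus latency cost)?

745

Open {W1}: assign each demand point to its cheapest open site.
  Z1→W1 20×12=240, Z2→W1 18×6=108, Z3→W1 14×6=84, Z4→W1 2×3=6
  latency cost 438, fixed 307 → total 745.
Compare {W2}: latency cost 682 + fixed 544 = 1226.
Compare {W1, W2}: latency cost 438 + fixed 851 = 1289.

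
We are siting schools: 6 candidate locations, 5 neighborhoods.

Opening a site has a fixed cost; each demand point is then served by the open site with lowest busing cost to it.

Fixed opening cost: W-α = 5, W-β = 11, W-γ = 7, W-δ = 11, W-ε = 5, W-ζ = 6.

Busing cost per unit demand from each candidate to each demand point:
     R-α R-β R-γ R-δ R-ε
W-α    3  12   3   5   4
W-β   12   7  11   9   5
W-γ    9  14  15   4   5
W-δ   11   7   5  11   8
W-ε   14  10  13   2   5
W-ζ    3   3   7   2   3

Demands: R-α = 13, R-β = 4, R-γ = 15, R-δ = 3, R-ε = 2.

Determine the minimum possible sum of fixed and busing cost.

119

Open {W-α, W-ζ}: assign each demand point to its cheapest open site.
  R-α→W-α 13×3=39, R-β→W-ζ 4×3=12, R-γ→W-α 15×3=45, R-δ→W-ζ 3×2=6, R-ε→W-ζ 2×3=6
  busing cost 108, fixed 11 → total 119.
Compare {W-α, W-ε, W-ζ}: busing cost 108 + fixed 16 = 124.
Compare {W-α, W-γ, W-ζ}: busing cost 108 + fixed 18 = 126.
Compare {W-α, W-β, W-ζ}: busing cost 108 + fixed 22 = 130.
All other subsets cost ≥ 124. Minimum total cost: 119.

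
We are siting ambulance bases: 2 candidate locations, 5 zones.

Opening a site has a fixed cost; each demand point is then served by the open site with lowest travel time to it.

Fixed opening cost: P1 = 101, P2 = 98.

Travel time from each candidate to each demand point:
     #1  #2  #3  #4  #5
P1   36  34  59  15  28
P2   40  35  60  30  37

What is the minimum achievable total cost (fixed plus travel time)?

273

Open {P1}: assign each demand point to its cheapest open site.
  #1→P1 36, #2→P1 34, #3→P1 59, #4→P1 15, #5→P1 28
  travel time 172, fixed 101 → total 273.
Compare {P2}: travel time 202 + fixed 98 = 300.
Compare {P1, P2}: travel time 172 + fixed 199 = 371.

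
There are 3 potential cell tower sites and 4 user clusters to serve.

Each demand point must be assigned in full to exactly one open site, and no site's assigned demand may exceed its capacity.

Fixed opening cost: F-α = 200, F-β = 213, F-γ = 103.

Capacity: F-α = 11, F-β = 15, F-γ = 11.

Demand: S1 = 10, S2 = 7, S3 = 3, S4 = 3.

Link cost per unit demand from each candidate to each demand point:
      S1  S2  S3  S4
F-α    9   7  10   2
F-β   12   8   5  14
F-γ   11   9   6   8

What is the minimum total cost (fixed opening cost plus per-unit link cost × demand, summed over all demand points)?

538

Open {F-β, F-γ}; cheapest assignment that respects the capacities:
  F-β (cap 15, load 13): S1, S3 — cost 10×12 + 3×5 = 135
  F-γ (cap 11, load 10): S2, S4 — cost 7×9 + 3×8 = 87
  Shipping 222, fixed 316 → total 538.
  Any other capacity-feasible assignment to {F-β, F-γ} ships for at least 222.
Compare {F-α, F-β}: its best feasible assignment gives total 603.
Compare {F-α, F-β, F-γ}: its best feasible assignment gives total 696.
Every other set of open sites that can feasibly serve all demand totals ≥ 603 even under its best assignment. Minimum: 538.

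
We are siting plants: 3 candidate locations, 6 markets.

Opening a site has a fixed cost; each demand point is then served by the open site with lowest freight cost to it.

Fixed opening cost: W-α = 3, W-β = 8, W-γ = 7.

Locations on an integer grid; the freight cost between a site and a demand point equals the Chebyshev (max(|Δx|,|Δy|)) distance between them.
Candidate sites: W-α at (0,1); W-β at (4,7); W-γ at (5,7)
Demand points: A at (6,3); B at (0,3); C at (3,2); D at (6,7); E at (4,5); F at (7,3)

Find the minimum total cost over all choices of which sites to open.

Open {W-α, W-γ}: assign each demand point to its cheapest open site.
  A→W-γ 4, B→W-α 2, C→W-α 3, D→W-γ 1, E→W-γ 2, F→W-γ 4
  freight cost 16, fixed 10 → total 26.
Compare {W-γ}: freight cost 21 + fixed 7 = 28.
Compare {W-α, W-β}: freight cost 17 + fixed 11 = 28.
Compare {W-β}: freight cost 21 + fixed 8 = 29.
All other subsets cost ≥ 28. Minimum total cost: 26.

26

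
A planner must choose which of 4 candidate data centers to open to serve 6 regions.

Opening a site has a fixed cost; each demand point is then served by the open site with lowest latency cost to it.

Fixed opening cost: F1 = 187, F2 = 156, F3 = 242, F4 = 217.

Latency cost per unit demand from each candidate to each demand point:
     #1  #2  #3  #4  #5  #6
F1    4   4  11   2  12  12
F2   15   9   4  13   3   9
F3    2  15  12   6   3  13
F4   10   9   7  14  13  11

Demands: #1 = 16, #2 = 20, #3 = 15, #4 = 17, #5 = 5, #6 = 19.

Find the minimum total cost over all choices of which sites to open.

767

Open {F1, F2}: assign each demand point to its cheapest open site.
  #1→F1 16×4=64, #2→F1 20×4=80, #3→F2 15×4=60, #4→F1 17×2=34, #5→F2 5×3=15, #6→F2 19×9=171
  latency cost 424, fixed 343 → total 767.
Compare {F1}: latency cost 631 + fixed 187 = 818.
Compare {F1, F4}: latency cost 552 + fixed 404 = 956.
Compare {F2, F3}: latency cost 560 + fixed 398 = 958.
All other subsets cost ≥ 818. Minimum total cost: 767.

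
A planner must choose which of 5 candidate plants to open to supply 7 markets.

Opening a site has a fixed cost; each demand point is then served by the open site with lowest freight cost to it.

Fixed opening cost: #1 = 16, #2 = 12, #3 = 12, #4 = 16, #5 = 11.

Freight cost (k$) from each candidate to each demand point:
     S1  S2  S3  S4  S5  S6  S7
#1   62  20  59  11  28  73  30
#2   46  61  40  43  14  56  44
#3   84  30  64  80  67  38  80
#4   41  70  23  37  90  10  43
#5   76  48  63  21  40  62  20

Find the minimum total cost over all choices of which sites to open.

193

Open {#1, #2, #4}: assign each demand point to its cheapest open site.
  S1→#4 41, S2→#1 20, S3→#4 23, S4→#1 11, S5→#2 14, S6→#4 10, S7→#1 30
  freight cost 149, fixed 44 → total 193.
Compare {#1, #2, #4, #5}: freight cost 139 + fixed 55 = 194.
Compare {#1, #4}: freight cost 163 + fixed 32 = 195.
Compare {#1, #4, #5}: freight cost 153 + fixed 43 = 196.
All other subsets cost ≥ 194. Minimum total cost: 193.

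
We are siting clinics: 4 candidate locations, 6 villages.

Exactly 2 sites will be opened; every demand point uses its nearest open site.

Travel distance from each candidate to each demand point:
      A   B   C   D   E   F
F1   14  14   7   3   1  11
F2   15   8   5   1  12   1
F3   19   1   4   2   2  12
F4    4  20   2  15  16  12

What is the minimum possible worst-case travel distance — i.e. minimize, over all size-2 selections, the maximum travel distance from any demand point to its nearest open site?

Open {F2, F4}.
  Farthest demand point is E at travel distance 12 (to F2); all others are ≤ 12.
With {F3, F4} the worst case is 12.
With {F1, F2} the worst case is 14.
No size-2 selection achieves below 12.

12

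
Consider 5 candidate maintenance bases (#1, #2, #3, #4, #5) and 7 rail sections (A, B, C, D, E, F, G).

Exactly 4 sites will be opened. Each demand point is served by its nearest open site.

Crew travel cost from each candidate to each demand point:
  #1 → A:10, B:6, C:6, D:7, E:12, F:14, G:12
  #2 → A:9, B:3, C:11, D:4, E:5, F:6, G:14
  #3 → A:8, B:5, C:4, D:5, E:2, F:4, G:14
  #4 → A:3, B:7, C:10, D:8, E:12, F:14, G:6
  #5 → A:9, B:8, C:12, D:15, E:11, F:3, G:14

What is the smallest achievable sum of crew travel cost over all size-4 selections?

25

Open {#2, #3, #4, #5}.
  A→#4 3, B→#2 3, C→#3 4, D→#2 4, E→#3 2, F→#5 3, G→#4 6  ⇒ total 25.
Compare {#1, #2, #3, #4}: total 26.
Compare {#1, #3, #4, #5}: total 28.
No size-4 selection does better; minimum is 25.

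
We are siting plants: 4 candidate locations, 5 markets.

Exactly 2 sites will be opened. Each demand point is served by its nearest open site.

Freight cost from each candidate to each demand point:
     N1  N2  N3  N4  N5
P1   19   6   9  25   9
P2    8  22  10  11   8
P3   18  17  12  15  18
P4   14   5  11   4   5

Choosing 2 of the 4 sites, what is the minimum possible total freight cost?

32

Open {P2, P4}.
  N1→P2 8, N2→P4 5, N3→P2 10, N4→P4 4, N5→P4 5  ⇒ total 32.
Compare {P1, P4}: total 37.
Compare {P3, P4}: total 39.
No size-2 selection does better; minimum is 32.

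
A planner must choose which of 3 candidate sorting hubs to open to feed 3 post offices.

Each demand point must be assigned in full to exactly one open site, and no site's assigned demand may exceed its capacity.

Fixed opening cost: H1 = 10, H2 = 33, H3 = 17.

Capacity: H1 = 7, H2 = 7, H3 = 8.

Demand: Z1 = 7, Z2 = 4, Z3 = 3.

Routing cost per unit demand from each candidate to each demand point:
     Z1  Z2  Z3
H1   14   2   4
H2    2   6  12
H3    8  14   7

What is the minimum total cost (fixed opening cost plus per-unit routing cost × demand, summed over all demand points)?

77

Open {H1, H2}; cheapest assignment that respects the capacities:
  H1 (cap 7, load 7): Z2, Z3 — cost 4×2 + 3×4 = 20
  H2 (cap 7, load 7): Z1 — cost 7×2 = 14
  Shipping 34, fixed 43 → total 77.
  Any other capacity-feasible assignment to {H1, H2} ships for at least 34.
Compare {H1, H2, H3}: its best feasible assignment gives total 94.
Compare {H1, H3}: its best feasible assignment gives total 103.
Every other set of open sites that can feasibly serve all demand totals ≥ 94 even under its best assignment. Minimum: 77.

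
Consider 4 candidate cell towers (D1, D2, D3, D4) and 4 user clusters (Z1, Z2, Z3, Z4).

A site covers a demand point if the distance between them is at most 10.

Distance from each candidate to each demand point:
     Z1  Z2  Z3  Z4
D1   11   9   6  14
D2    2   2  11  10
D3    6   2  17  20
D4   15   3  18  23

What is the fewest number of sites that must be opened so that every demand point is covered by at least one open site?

2

Coverage sets (demand points within 10 of each site):
  D1: {Z2, Z3}
  D2: {Z1, Z2, Z4}
  D3: {Z1, Z2}
  D4: {Z2}
No single site covers all 4 demand points.
But {D1, D2} covers everything, so the minimum is 2.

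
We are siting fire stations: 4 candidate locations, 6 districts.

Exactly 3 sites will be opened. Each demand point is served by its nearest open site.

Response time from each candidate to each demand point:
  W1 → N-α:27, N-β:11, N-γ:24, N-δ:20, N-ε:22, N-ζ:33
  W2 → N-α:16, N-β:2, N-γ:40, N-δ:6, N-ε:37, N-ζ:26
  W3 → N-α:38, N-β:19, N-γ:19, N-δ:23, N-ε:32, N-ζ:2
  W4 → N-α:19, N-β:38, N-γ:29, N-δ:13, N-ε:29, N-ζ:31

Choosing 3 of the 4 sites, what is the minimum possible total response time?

Open {W1, W2, W3}.
  N-α→W2 16, N-β→W2 2, N-γ→W3 19, N-δ→W2 6, N-ε→W1 22, N-ζ→W3 2  ⇒ total 67.
Compare {W2, W3, W4}: total 74.
Compare {W1, W3, W4}: total 86.
No size-3 selection does better; minimum is 67.

67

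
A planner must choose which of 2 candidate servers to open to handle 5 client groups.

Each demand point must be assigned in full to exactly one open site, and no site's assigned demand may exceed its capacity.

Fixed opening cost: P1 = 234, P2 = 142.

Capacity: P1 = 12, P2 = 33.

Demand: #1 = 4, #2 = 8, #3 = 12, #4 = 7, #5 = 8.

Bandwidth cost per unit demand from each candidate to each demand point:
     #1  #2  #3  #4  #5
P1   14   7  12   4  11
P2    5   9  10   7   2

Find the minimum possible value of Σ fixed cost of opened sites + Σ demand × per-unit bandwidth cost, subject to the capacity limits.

632

Open {P1, P2}; cheapest assignment that respects the capacities:
  P1 (cap 12, load 7): #4 — cost 7×4 = 28
  P2 (cap 33, load 32): #1, #2, #3, #5 — cost 4×5 + 8×9 + 12×10 + 8×2 = 228
  Shipping 256, fixed 376 → total 632.
  Any other capacity-feasible assignment to {P1, P2} ships for at least 256.
Total demand is 39 and no other set of sites has combined capacity ≥ 39, so {P1, P2} is the only feasible choice of open sites. Minimum: 632.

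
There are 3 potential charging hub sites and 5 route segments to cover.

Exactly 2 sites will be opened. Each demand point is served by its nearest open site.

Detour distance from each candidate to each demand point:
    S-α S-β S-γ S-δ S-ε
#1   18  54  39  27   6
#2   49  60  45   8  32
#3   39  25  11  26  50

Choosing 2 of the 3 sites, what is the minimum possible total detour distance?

86

Open {#1, #3}.
  S-α→#1 18, S-β→#3 25, S-γ→#3 11, S-δ→#3 26, S-ε→#1 6  ⇒ total 86.
Compare {#2, #3}: total 115.
Compare {#1, #2}: total 125.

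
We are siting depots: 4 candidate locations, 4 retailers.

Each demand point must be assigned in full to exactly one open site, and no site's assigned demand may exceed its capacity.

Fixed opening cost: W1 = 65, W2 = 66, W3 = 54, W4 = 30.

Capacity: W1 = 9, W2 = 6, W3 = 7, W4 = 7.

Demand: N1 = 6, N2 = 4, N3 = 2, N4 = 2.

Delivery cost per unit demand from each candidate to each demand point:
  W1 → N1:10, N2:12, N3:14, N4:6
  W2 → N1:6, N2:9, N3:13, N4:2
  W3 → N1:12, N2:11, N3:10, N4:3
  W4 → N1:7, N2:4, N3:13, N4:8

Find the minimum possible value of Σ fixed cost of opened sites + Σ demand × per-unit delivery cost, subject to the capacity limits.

Open {W1, W4}; cheapest assignment that respects the capacities:
  W1 (cap 9, load 8): N1, N4 — cost 6×10 + 2×6 = 72
  W4 (cap 7, load 6): N2, N3 — cost 4×4 + 2×13 = 42
  Shipping 114, fixed 95 → total 209.
  Any other capacity-feasible assignment to {W1, W4} ships for at least 114.
Compare {W2, W3, W4}: its best feasible assignment gives total 228.
Compare {W1, W2, W4}: its best feasible assignment gives total 251.
Every other set of open sites that can feasibly serve all demand totals ≥ 228 even under its best assignment. Minimum: 209.

209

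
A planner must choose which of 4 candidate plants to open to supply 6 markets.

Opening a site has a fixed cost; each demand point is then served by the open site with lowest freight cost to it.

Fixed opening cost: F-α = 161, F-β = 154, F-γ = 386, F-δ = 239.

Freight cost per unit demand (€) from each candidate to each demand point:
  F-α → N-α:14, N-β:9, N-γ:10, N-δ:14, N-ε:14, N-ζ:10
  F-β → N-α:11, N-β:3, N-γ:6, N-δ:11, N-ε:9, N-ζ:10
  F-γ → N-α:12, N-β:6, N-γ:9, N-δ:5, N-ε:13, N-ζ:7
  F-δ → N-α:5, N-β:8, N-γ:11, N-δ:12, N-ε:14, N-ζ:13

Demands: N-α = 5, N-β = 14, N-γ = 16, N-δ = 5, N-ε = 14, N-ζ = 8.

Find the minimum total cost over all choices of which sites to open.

Open {F-β}: assign each demand point to its cheapest open site.
  N-α→F-β 5×11=55, N-β→F-β 14×3=42, N-γ→F-β 16×6=96, N-δ→F-β 5×11=55, N-ε→F-β 14×9=126, N-ζ→F-β 8×10=80
  freight cost 454, fixed 154 → total 608.
Compare {F-α, F-β}: freight cost 454 + fixed 315 = 769.
Compare {F-β, F-δ}: freight cost 424 + fixed 393 = 817.
Compare {F-α}: freight cost 702 + fixed 161 = 863.
All other subsets cost ≥ 769. Minimum total cost: 608.

608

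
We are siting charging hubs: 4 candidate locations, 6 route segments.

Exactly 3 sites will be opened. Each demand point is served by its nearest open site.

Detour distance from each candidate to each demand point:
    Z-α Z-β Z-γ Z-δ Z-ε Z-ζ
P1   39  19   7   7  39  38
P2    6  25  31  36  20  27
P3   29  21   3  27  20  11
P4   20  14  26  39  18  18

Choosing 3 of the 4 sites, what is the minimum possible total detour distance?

66

Open {P1, P2, P3}.
  Z-α→P2 6, Z-β→P1 19, Z-γ→P3 3, Z-δ→P1 7, Z-ε→P2 20, Z-ζ→P3 11  ⇒ total 66.
Compare {P1, P2, P4}: total 70.
Compare {P1, P3, P4}: total 73.
No size-3 selection does better; minimum is 66.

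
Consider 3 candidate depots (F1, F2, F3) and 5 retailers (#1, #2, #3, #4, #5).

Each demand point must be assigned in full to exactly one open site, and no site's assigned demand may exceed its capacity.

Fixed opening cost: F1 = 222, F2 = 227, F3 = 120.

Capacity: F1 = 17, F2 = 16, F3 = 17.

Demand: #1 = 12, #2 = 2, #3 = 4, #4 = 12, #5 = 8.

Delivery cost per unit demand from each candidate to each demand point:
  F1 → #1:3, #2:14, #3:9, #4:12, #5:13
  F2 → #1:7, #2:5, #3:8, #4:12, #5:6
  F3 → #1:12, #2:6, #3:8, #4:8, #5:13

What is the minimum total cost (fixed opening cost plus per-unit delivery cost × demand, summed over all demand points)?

791

Open {F1, F2, F3}; cheapest assignment that respects the capacities:
  F1 (cap 17, load 12): #1 — cost 12×3 = 36
  F2 (cap 16, load 14): #2, #3, #5 — cost 2×5 + 4×8 + 8×6 = 90
  F3 (cap 17, load 12): #4 — cost 12×8 = 96
  Shipping 222, fixed 569 → total 791.
  Any other capacity-feasible assignment to {F1, F2, F3} ships for at least 222.
Total demand is 38 and no other set of sites has combined capacity ≥ 38, so {F1, F2, F3} is the only feasible choice of open sites. Minimum: 791.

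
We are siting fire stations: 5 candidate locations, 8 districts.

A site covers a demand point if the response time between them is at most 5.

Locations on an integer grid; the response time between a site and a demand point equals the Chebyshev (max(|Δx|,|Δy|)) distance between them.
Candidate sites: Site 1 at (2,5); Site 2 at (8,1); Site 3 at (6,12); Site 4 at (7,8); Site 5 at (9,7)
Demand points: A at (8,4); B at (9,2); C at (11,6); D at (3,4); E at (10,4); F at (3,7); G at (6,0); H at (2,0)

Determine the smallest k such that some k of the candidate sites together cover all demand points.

2

Coverage sets (demand points within 5 of each site):
  Site 1: {D, F, G, H}
  Site 2: {A, B, C, D, E, G}
  Site 3: {F}
  Site 4: {A, C, D, E, F}
  Site 5: {A, B, C, E}
No single site covers all 8 demand points.
But {Site 1, Site 2} covers everything, so the minimum is 2.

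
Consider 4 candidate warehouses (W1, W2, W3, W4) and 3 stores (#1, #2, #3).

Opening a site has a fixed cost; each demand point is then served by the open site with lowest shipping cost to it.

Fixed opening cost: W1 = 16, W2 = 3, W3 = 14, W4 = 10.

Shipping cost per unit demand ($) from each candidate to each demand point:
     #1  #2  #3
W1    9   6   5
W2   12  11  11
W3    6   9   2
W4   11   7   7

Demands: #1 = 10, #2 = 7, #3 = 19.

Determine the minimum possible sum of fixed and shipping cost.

Open {W1, W3}: assign each demand point to its cheapest open site.
  #1→W3 10×6=60, #2→W1 7×6=42, #3→W3 19×2=38
  shipping cost 140, fixed 30 → total 170.
Compare {W3, W4}: shipping cost 147 + fixed 24 = 171.
Compare {W1, W2, W3}: shipping cost 140 + fixed 33 = 173.
Compare {W2, W3, W4}: shipping cost 147 + fixed 27 = 174.
All other subsets cost ≥ 171. Minimum total cost: 170.

170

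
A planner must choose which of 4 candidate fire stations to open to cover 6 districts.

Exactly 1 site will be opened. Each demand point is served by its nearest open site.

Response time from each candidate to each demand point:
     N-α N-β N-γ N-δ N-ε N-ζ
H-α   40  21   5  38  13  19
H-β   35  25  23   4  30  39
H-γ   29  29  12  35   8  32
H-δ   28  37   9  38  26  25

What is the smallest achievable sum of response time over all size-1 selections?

136

Open {H-α}.
  N-α→H-α 40, N-β→H-α 21, N-γ→H-α 5, N-δ→H-α 38, N-ε→H-α 13, N-ζ→H-α 19  ⇒ total 136.
Compare {H-γ}: total 145.
Compare {H-β}: total 156.
No size-1 selection does better; minimum is 136.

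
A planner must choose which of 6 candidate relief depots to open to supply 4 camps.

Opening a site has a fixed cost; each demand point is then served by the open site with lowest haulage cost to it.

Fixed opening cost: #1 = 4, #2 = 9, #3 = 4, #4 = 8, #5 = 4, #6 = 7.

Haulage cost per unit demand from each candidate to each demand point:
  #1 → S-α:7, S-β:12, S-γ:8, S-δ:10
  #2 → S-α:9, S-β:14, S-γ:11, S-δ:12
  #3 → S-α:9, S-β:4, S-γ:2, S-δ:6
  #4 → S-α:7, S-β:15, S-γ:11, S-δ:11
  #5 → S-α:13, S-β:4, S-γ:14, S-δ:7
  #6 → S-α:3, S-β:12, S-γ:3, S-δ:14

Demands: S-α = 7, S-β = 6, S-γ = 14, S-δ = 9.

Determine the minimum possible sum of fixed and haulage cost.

138

Open {#3, #6}: assign each demand point to its cheapest open site.
  S-α→#6 7×3=21, S-β→#3 6×4=24, S-γ→#3 14×2=28, S-δ→#3 9×6=54
  haulage cost 127, fixed 11 → total 138.
Compare {#1, #3, #6}: haulage cost 127 + fixed 15 = 142.
Compare {#3, #5, #6}: haulage cost 127 + fixed 15 = 142.
Compare {#3, #4, #6}: haulage cost 127 + fixed 19 = 146.
All other subsets cost ≥ 142. Minimum total cost: 138.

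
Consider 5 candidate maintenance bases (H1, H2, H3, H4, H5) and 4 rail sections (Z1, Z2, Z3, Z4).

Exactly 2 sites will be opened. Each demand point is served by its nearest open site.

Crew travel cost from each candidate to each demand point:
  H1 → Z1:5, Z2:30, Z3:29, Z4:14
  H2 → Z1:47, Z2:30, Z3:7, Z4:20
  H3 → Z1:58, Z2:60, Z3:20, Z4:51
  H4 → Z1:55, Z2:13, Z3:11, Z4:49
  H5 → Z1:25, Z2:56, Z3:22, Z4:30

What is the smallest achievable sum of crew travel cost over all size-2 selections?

43

Open {H1, H4}.
  Z1→H1 5, Z2→H4 13, Z3→H4 11, Z4→H1 14  ⇒ total 43.
Compare {H1, H2}: total 56.
Compare {H1, H3}: total 69.
No size-2 selection does better; minimum is 43.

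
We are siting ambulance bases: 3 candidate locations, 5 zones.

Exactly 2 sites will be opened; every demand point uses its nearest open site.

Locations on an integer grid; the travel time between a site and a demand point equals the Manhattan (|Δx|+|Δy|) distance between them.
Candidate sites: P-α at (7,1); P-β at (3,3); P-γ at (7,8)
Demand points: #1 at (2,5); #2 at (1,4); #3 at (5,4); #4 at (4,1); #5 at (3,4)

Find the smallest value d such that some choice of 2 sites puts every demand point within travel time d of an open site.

3

Open {P-α, P-β}.
  Farthest demand point is #1 at travel time 3 (to P-β); all others are ≤ 3.
With {P-β, P-γ} the worst case is 3.
With {P-α, P-γ} the worst case is 9.
No size-2 selection achieves below 3.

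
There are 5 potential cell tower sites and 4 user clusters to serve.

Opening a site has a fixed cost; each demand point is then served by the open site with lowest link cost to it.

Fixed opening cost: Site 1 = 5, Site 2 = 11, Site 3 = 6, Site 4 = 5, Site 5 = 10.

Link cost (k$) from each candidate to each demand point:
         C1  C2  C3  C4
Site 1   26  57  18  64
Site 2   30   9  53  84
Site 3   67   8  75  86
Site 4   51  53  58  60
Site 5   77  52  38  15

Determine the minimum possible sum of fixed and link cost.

88

Open {Site 1, Site 3, Site 5}: assign each demand point to its cheapest open site.
  C1→Site 1 26, C2→Site 3 8, C3→Site 1 18, C4→Site 5 15
  link cost 67, fixed 21 → total 88.
Compare {Site 1, Site 3, Site 4, Site 5}: link cost 67 + fixed 26 = 93.
Compare {Site 1, Site 2, Site 5}: link cost 68 + fixed 26 = 94.
Compare {Site 1, Site 2, Site 3, Site 5}: link cost 67 + fixed 32 = 99.
All other subsets cost ≥ 93. Minimum total cost: 88.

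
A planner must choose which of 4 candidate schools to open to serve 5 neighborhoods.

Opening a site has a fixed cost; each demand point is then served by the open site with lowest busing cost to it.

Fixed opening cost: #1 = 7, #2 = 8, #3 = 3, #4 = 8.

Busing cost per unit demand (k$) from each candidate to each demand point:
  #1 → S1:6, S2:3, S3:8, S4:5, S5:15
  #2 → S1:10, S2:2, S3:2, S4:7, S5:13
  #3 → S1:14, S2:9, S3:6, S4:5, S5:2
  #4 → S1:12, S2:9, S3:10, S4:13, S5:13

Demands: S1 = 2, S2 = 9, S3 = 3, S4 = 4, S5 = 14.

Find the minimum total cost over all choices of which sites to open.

Open {#1, #2, #3}: assign each demand point to its cheapest open site.
  S1→#1 2×6=12, S2→#2 9×2=18, S3→#2 3×2=6, S4→#1 4×5=20, S5→#3 14×2=28
  busing cost 84, fixed 18 → total 102.
Compare {#2, #3}: busing cost 92 + fixed 11 = 103.
Compare {#1, #2, #3, #4}: busing cost 84 + fixed 26 = 110.
Compare {#2, #3, #4}: busing cost 92 + fixed 19 = 111.
All other subsets cost ≥ 103. Minimum total cost: 102.

102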